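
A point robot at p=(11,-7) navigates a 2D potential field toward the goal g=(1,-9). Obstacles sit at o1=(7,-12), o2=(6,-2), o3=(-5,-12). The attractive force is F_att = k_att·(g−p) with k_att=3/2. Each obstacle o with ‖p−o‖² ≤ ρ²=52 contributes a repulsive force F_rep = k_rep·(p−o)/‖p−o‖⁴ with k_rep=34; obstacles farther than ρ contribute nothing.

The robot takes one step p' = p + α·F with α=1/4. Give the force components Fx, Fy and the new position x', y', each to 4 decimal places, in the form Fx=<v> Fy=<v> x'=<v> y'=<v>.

F_att = 3/2·(g−p) = 3/2·(-10,-2) = (-15.0000,-3.0000)
o1: d²=41 ≤ ρ²=52; F_rep = 34·(4,5)/41² = (0.0809,0.1011)
o2: d²=50 ≤ ρ²=52; F_rep = 34·(5,-5)/50² = (0.0680,-0.0680)
o3: d²=281 > ρ²=52 → inactive
F = F_att + ΣF_rep = (-14.8511,-2.9669)
p' = p + 1/4·F = (7.2872,-7.7417)

Fx=-14.8511 Fy=-2.9669 x'=7.2872 y'=-7.7417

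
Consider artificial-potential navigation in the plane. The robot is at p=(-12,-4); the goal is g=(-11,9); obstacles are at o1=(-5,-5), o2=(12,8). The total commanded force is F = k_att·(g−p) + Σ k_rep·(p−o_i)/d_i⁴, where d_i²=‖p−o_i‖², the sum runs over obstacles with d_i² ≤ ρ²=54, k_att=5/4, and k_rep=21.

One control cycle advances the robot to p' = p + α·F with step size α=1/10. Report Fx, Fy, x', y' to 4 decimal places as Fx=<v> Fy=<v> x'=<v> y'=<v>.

Fx=1.1912 Fy=16.2584 x'=-11.8809 y'=-2.3742

F_att = 5/4·(g−p) = 5/4·(1,13) = (1.2500,16.2500)
o1: d²=50 ≤ ρ²=54; F_rep = 21·(-7,1)/50² = (-0.0588,0.0084)
o2: d²=720 > ρ²=54 → inactive
F = F_att + ΣF_rep = (1.1912,16.2584)
p' = p + 1/10·F = (-11.8809,-2.3742)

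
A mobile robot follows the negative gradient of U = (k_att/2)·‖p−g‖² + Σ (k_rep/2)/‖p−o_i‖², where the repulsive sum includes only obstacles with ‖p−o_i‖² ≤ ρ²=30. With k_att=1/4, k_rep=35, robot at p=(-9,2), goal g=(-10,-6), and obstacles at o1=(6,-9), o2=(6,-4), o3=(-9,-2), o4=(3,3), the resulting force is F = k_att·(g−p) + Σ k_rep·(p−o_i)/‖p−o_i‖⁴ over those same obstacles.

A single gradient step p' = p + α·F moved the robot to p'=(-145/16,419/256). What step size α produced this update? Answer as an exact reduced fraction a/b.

α = 1/4

F_att = 1/4·(g−p) = 1/4·(-1,-8) = (-0.2500,-2.0000)
o1: d²=346 > ρ²=30 → inactive
o2: d²=261 > ρ²=30 → inactive
o3: d²=16 ≤ ρ²=30; F_rep = 35·(0,4)/16² = (0.0000,0.5469)
o4: d²=145 > ρ²=30 → inactive
F = F_att + ΣF_rep = (-0.2500,-1.4531)
Δp = p'−p = (-0.0625,-0.3633); α = Δx/Fx = (-1/16) / (-1/4) = 1/4
check: Δy/Fy = (-93/256) / (-93/64) = 1/4 ✓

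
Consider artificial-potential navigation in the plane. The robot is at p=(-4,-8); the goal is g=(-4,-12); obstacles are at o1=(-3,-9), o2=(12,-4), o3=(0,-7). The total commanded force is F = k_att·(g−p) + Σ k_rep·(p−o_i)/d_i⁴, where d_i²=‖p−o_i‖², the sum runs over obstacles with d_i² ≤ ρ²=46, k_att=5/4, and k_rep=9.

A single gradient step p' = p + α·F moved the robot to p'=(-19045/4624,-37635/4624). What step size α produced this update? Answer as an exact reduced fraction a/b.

F_att = 5/4·(g−p) = 5/4·(0,-4) = (0.0000,-5.0000)
o1: d²=2 ≤ ρ²=46; F_rep = 9·(-1,1)/2² = (-2.2500,2.2500)
o2: d²=272 > ρ²=46 → inactive
o3: d²=17 ≤ ρ²=46; F_rep = 9·(-4,-1)/17² = (-0.1246,-0.0311)
F = F_att + ΣF_rep = (-2.3746,-2.7811)
Δp = p'−p = (-0.1187,-0.1391); α = Δx/Fx = (-549/4624) / (-2745/1156) = 1/20
check: Δy/Fy = (-643/4624) / (-3215/1156) = 1/20 ✓

α = 1/20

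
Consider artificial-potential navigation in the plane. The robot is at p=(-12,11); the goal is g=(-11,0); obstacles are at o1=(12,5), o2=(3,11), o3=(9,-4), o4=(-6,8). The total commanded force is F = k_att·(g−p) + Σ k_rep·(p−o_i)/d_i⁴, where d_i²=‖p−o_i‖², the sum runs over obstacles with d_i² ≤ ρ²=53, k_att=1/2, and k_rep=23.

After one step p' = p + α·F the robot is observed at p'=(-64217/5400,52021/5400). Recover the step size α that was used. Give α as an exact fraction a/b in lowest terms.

α = 1/4

F_att = 1/2·(g−p) = 1/2·(1,-11) = (0.5000,-5.5000)
o1: d²=612 > ρ²=53 → inactive
o2: d²=225 > ρ²=53 → inactive
o3: d²=666 > ρ²=53 → inactive
o4: d²=45 ≤ ρ²=53; F_rep = 23·(-6,3)/45² = (-0.0681,0.0341)
F = F_att + ΣF_rep = (0.4319,-5.4659)
Δp = p'−p = (0.1080,-1.3665); α = Δx/Fx = (583/5400) / (583/1350) = 1/4
check: Δy/Fy = (-7379/5400) / (-7379/1350) = 1/4 ✓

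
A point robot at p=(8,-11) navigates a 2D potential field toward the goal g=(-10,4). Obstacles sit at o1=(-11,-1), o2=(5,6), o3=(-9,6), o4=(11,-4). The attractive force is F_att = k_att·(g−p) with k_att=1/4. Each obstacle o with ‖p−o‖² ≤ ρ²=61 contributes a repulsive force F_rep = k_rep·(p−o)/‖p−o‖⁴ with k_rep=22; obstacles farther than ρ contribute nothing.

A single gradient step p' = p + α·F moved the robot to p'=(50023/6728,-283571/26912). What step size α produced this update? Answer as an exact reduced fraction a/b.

F_att = 1/4·(g−p) = 1/4·(-18,15) = (-4.5000,3.7500)
o1: d²=461 > ρ²=61 → inactive
o2: d²=298 > ρ²=61 → inactive
o3: d²=578 > ρ²=61 → inactive
o4: d²=58 ≤ ρ²=61; F_rep = 22·(-3,-7)/58² = (-0.0196,-0.0458)
F = F_att + ΣF_rep = (-4.5196,3.7042)
Δp = p'−p = (-0.5650,0.4630); α = Δx/Fx = (-3801/6728) / (-3801/841) = 1/8
check: Δy/Fy = (12461/26912) / (12461/3364) = 1/8 ✓

α = 1/8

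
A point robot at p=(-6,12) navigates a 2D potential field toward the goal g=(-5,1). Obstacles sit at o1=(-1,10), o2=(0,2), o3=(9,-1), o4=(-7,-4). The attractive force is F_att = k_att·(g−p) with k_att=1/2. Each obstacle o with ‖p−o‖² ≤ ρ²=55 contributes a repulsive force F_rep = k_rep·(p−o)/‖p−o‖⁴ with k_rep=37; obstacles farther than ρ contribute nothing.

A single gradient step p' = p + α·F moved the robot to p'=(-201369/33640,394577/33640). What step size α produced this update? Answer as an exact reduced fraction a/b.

F_att = 1/2·(g−p) = 1/2·(1,-11) = (0.5000,-5.5000)
o1: d²=29 ≤ ρ²=55; F_rep = 37·(-5,2)/29² = (-0.2200,0.0880)
o2: d²=136 > ρ²=55 → inactive
o3: d²=394 > ρ²=55 → inactive
o4: d²=257 > ρ²=55 → inactive
F = F_att + ΣF_rep = (0.2800,-5.4120)
Δp = p'−p = (0.0140,-0.2706); α = Δx/Fx = (471/33640) / (471/1682) = 1/20
check: Δy/Fy = (-9103/33640) / (-9103/1682) = 1/20 ✓

α = 1/20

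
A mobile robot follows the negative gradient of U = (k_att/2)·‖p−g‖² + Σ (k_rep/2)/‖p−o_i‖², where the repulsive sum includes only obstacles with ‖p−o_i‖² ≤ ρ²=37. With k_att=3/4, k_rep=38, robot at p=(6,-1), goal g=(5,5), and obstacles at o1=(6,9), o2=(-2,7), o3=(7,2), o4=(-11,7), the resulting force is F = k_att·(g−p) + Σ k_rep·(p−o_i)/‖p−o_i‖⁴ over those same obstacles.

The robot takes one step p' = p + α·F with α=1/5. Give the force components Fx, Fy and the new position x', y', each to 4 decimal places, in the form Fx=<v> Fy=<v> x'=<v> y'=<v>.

Fx=-1.1300 Fy=3.3600 x'=5.7740 y'=-0.3280

F_att = 3/4·(g−p) = 3/4·(-1,6) = (-0.7500,4.5000)
o1: d²=100 > ρ²=37 → inactive
o2: d²=128 > ρ²=37 → inactive
o3: d²=10 ≤ ρ²=37; F_rep = 38·(-1,-3)/10² = (-0.3800,-1.1400)
o4: d²=353 > ρ²=37 → inactive
F = F_att + ΣF_rep = (-1.1300,3.3600)
p' = p + 1/5·F = (5.7740,-0.3280)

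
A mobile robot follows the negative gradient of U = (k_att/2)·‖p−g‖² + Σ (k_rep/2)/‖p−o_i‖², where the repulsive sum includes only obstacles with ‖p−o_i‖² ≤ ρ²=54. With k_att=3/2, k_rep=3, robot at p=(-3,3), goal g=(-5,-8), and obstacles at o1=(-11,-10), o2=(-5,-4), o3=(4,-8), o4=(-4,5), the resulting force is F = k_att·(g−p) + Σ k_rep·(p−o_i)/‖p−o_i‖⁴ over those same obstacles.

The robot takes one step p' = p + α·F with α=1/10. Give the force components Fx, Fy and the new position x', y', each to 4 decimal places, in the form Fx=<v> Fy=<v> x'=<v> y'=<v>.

Fx=-2.8779 Fy=-16.7325 x'=-3.2878 y'=1.3267

F_att = 3/2·(g−p) = 3/2·(-2,-11) = (-3.0000,-16.5000)
o1: d²=233 > ρ²=54 → inactive
o2: d²=53 ≤ ρ²=54; F_rep = 3·(2,7)/53² = (0.0021,0.0075)
o3: d²=170 > ρ²=54 → inactive
o4: d²=5 ≤ ρ²=54; F_rep = 3·(1,-2)/5² = (0.1200,-0.2400)
F = F_att + ΣF_rep = (-2.8779,-16.7325)
p' = p + 1/10·F = (-3.2878,1.3267)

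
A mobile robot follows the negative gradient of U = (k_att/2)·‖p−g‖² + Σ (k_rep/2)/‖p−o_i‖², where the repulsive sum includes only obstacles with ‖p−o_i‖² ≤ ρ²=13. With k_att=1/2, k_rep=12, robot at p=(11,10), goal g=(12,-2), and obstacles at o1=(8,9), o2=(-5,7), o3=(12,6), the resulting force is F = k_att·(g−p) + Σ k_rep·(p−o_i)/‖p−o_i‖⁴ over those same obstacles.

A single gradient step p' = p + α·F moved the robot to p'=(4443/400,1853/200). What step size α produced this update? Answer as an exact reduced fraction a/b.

F_att = 1/2·(g−p) = 1/2·(1,-12) = (0.5000,-6.0000)
o1: d²=10 ≤ ρ²=13; F_rep = 12·(3,1)/10² = (0.3600,0.1200)
o2: d²=265 > ρ²=13 → inactive
o3: d²=17 > ρ²=13 → inactive
F = F_att + ΣF_rep = (0.8600,-5.8800)
Δp = p'−p = (0.1075,-0.7350); α = Δx/Fx = (43/400) / (43/50) = 1/8
check: Δy/Fy = (-147/200) / (-147/25) = 1/8 ✓

α = 1/8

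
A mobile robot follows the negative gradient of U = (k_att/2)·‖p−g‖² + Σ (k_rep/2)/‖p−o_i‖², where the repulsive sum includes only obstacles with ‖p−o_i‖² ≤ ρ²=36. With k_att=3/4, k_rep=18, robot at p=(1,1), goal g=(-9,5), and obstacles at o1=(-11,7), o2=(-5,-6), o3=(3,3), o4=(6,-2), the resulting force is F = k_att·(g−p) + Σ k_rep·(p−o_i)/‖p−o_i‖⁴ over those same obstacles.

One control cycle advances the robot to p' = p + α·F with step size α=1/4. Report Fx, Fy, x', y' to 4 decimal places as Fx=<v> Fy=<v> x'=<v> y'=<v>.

F_att = 3/4·(g−p) = 3/4·(-10,4) = (-7.5000,3.0000)
o1: d²=180 > ρ²=36 → inactive
o2: d²=85 > ρ²=36 → inactive
o3: d²=8 ≤ ρ²=36; F_rep = 18·(-2,-2)/8² = (-0.5625,-0.5625)
o4: d²=34 ≤ ρ²=36; F_rep = 18·(-5,3)/34² = (-0.0779,0.0467)
F = F_att + ΣF_rep = (-8.1404,2.4842)
p' = p + 1/4·F = (-1.0351,1.6211)

Fx=-8.1404 Fy=2.4842 x'=-1.0351 y'=1.6211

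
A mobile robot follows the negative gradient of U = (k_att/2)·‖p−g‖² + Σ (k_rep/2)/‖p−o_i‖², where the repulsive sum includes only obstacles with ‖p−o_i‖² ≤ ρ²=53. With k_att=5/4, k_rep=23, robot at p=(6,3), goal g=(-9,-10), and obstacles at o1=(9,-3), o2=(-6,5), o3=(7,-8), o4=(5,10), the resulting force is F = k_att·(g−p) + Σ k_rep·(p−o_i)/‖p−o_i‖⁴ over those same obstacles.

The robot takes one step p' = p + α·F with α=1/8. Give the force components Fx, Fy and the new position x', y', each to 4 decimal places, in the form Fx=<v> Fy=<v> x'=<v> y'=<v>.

Fx=-18.7749 Fy=-16.2463 x'=3.6531 y'=0.9692

F_att = 5/4·(g−p) = 5/4·(-15,-13) = (-18.7500,-16.2500)
o1: d²=45 ≤ ρ²=53; F_rep = 23·(-3,6)/45² = (-0.0341,0.0681)
o2: d²=148 > ρ²=53 → inactive
o3: d²=122 > ρ²=53 → inactive
o4: d²=50 ≤ ρ²=53; F_rep = 23·(1,-7)/50² = (0.0092,-0.0644)
F = F_att + ΣF_rep = (-18.7749,-16.2463)
p' = p + 1/8·F = (3.6531,0.9692)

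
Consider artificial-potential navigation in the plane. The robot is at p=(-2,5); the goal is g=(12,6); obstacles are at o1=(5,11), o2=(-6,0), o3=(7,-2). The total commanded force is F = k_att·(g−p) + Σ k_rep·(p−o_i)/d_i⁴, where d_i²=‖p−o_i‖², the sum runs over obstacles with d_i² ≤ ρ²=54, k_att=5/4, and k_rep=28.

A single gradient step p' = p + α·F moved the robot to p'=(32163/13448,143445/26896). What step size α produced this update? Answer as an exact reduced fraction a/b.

α = 1/4

F_att = 5/4·(g−p) = 5/4·(14,1) = (17.5000,1.2500)
o1: d²=85 > ρ²=54 → inactive
o2: d²=41 ≤ ρ²=54; F_rep = 28·(4,5)/41² = (0.0666,0.0833)
o3: d²=130 > ρ²=54 → inactive
F = F_att + ΣF_rep = (17.5666,1.3333)
Δp = p'−p = (4.3917,0.3333); α = Δx/Fx = (59059/13448) / (59059/3362) = 1/4
check: Δy/Fy = (8965/26896) / (8965/6724) = 1/4 ✓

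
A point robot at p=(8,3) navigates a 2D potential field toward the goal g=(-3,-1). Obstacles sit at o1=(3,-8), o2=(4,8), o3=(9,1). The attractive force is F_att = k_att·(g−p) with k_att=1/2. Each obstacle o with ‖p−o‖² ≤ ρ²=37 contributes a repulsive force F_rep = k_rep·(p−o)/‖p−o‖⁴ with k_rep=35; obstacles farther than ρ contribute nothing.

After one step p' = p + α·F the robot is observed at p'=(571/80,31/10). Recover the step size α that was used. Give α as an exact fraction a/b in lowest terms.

α = 1/8

F_att = 1/2·(g−p) = 1/2·(-11,-4) = (-5.5000,-2.0000)
o1: d²=146 > ρ²=37 → inactive
o2: d²=41 > ρ²=37 → inactive
o3: d²=5 ≤ ρ²=37; F_rep = 35·(-1,2)/5² = (-1.4000,2.8000)
F = F_att + ΣF_rep = (-6.9000,0.8000)
Δp = p'−p = (-0.8625,0.1000); α = Δx/Fx = (-69/80) / (-69/10) = 1/8
check: Δy/Fy = (1/10) / (4/5) = 1/8 ✓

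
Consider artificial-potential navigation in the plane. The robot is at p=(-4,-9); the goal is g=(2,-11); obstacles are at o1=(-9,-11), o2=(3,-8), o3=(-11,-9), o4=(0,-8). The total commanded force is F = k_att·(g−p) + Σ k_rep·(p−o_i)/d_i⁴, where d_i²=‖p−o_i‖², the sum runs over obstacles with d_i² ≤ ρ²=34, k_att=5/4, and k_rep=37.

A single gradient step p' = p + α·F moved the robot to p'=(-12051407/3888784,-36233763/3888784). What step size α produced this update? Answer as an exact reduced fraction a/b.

F_att = 5/4·(g−p) = 5/4·(6,-2) = (7.5000,-2.5000)
o1: d²=29 ≤ ρ²=34; F_rep = 37·(5,2)/29² = (0.2200,0.0880)
o2: d²=50 > ρ²=34 → inactive
o3: d²=49 > ρ²=34 → inactive
o4: d²=17 ≤ ρ²=34; F_rep = 37·(-4,-1)/17² = (-0.5121,-0.1280)
F = F_att + ΣF_rep = (7.2079,-2.5400)
Δp = p'−p = (0.9010,-0.3175); α = Δx/Fx = (3503729/3888784) / (3503729/486098) = 1/8
check: Δy/Fy = (-1234707/3888784) / (-1234707/486098) = 1/8 ✓

α = 1/8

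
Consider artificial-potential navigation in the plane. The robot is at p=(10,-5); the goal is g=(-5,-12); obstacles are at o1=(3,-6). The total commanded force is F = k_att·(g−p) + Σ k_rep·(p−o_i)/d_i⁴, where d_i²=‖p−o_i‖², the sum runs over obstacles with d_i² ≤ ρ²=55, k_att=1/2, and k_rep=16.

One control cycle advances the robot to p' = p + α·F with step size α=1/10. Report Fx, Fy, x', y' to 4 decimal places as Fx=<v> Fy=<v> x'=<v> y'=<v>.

Fx=-7.4552 Fy=-3.4936 x'=9.2545 y'=-5.3494

F_att = 1/2·(g−p) = 1/2·(-15,-7) = (-7.5000,-3.5000)
o1: d²=50 ≤ ρ²=55; F_rep = 16·(7,1)/50² = (0.0448,0.0064)
F = F_att + ΣF_rep = (-7.4552,-3.4936)
p' = p + 1/10·F = (9.2545,-5.3494)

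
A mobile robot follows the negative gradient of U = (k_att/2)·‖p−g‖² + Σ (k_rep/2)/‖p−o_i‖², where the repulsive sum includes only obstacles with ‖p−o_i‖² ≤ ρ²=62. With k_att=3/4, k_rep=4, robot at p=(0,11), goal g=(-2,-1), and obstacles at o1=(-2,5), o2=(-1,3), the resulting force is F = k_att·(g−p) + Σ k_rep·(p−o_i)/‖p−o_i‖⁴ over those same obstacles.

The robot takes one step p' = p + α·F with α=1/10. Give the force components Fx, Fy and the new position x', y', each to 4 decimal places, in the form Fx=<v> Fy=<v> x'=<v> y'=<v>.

F_att = 3/4·(g−p) = 3/4·(-2,-12) = (-1.5000,-9.0000)
o1: d²=40 ≤ ρ²=62; F_rep = 4·(2,6)/40² = (0.0050,0.0150)
o2: d²=65 > ρ²=62 → inactive
F = F_att + ΣF_rep = (-1.4950,-8.9850)
p' = p + 1/10·F = (-0.1495,10.1015)

Fx=-1.4950 Fy=-8.9850 x'=-0.1495 y'=10.1015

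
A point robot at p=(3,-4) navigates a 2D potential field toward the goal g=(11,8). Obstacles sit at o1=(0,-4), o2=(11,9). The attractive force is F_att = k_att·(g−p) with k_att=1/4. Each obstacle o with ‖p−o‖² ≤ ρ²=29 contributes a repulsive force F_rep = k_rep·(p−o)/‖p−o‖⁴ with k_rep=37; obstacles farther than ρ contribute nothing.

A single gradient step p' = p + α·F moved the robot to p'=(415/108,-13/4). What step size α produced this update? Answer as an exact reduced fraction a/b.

F_att = 1/4·(g−p) = 1/4·(8,12) = (2.0000,3.0000)
o1: d²=9 ≤ ρ²=29; F_rep = 37·(3,0)/9² = (1.3704,0.0000)
o2: d²=233 > ρ²=29 → inactive
F = F_att + ΣF_rep = (3.3704,3.0000)
Δp = p'−p = (0.8426,0.7500); α = Δx/Fx = (91/108) / (91/27) = 1/4
check: Δy/Fy = (3/4) / (3) = 1/4 ✓

α = 1/4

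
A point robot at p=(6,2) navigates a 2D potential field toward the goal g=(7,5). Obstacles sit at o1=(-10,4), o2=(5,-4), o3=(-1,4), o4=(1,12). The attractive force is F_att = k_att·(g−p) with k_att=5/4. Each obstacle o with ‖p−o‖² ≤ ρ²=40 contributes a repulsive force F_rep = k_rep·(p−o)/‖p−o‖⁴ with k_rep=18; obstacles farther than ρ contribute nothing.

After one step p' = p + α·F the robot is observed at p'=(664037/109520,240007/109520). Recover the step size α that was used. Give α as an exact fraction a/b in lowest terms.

F_att = 5/4·(g−p) = 5/4·(1,3) = (1.2500,3.7500)
o1: d²=260 > ρ²=40 → inactive
o2: d²=37 ≤ ρ²=40; F_rep = 18·(1,6)/37² = (0.0131,0.0789)
o3: d²=53 > ρ²=40 → inactive
o4: d²=125 > ρ²=40 → inactive
F = F_att + ΣF_rep = (1.2631,3.8289)
Δp = p'−p = (0.0632,0.1914); α = Δx/Fx = (6917/109520) / (6917/5476) = 1/20
check: Δy/Fy = (20967/109520) / (20967/5476) = 1/20 ✓

α = 1/20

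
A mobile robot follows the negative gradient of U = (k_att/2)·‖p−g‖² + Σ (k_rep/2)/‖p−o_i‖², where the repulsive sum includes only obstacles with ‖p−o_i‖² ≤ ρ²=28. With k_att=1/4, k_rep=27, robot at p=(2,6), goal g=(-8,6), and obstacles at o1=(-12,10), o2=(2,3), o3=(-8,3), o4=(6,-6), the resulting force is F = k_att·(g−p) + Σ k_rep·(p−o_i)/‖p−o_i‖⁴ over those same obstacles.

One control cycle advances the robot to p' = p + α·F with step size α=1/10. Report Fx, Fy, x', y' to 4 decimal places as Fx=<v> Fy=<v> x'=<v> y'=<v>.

F_att = 1/4·(g−p) = 1/4·(-10,0) = (-2.5000,0.0000)
o1: d²=212 > ρ²=28 → inactive
o2: d²=9 ≤ ρ²=28; F_rep = 27·(0,3)/9² = (0.0000,1.0000)
o3: d²=109 > ρ²=28 → inactive
o4: d²=160 > ρ²=28 → inactive
F = F_att + ΣF_rep = (-2.5000,1.0000)
p' = p + 1/10·F = (1.7500,6.1000)

Fx=-2.5000 Fy=1.0000 x'=1.7500 y'=6.1000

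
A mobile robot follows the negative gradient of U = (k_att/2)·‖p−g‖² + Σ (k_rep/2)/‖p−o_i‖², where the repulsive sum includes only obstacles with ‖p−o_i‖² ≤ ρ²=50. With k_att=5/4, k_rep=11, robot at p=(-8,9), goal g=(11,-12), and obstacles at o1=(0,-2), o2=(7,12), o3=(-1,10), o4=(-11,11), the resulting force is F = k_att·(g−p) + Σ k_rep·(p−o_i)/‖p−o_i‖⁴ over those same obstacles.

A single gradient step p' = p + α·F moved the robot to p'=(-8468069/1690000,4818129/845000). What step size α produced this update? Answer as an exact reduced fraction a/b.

F_att = 5/4·(g−p) = 5/4·(19,-21) = (23.7500,-26.2500)
o1: d²=185 > ρ²=50 → inactive
o2: d²=234 > ρ²=50 → inactive
o3: d²=50 ≤ ρ²=50; F_rep = 11·(-7,-1)/50² = (-0.0308,-0.0044)
o4: d²=13 ≤ ρ²=50; F_rep = 11·(3,-2)/13² = (0.1953,-0.1302)
F = F_att + ΣF_rep = (23.9145,-26.3846)
Δp = p'−p = (2.9893,-3.2981); α = Δx/Fx = (5051931/1690000) / (5051931/211250) = 1/8
check: Δy/Fy = (-2786871/845000) / (-2786871/105625) = 1/8 ✓

α = 1/8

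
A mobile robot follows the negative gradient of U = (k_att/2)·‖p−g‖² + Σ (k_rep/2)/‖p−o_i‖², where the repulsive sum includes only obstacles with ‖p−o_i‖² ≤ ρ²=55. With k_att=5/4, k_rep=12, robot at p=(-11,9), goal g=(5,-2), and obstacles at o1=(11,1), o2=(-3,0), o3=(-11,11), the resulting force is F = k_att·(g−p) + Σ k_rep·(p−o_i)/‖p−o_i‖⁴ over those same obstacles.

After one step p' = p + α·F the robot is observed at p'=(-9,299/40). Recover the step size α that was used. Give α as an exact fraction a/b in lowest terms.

F_att = 5/4·(g−p) = 5/4·(16,-11) = (20.0000,-13.7500)
o1: d²=548 > ρ²=55 → inactive
o2: d²=145 > ρ²=55 → inactive
o3: d²=4 ≤ ρ²=55; F_rep = 12·(0,-2)/4² = (0.0000,-1.5000)
F = F_att + ΣF_rep = (20.0000,-15.2500)
Δp = p'−p = (2.0000,-1.5250); α = Δx/Fx = (2) / (20) = 1/10
check: Δy/Fy = (-61/40) / (-61/4) = 1/10 ✓

α = 1/10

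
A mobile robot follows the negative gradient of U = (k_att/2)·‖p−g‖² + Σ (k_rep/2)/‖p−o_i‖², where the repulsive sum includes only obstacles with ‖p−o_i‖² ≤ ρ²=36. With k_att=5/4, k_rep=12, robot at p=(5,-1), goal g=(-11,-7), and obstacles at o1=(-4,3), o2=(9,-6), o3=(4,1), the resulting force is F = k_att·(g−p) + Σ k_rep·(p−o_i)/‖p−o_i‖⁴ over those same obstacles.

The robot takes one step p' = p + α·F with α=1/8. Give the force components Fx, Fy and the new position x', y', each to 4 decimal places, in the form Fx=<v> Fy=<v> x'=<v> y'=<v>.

Fx=-19.5200 Fy=-8.4600 x'=2.5600 y'=-2.0575

F_att = 5/4·(g−p) = 5/4·(-16,-6) = (-20.0000,-7.5000)
o1: d²=97 > ρ²=36 → inactive
o2: d²=41 > ρ²=36 → inactive
o3: d²=5 ≤ ρ²=36; F_rep = 12·(1,-2)/5² = (0.4800,-0.9600)
F = F_att + ΣF_rep = (-19.5200,-8.4600)
p' = p + 1/8·F = (2.5600,-2.0575)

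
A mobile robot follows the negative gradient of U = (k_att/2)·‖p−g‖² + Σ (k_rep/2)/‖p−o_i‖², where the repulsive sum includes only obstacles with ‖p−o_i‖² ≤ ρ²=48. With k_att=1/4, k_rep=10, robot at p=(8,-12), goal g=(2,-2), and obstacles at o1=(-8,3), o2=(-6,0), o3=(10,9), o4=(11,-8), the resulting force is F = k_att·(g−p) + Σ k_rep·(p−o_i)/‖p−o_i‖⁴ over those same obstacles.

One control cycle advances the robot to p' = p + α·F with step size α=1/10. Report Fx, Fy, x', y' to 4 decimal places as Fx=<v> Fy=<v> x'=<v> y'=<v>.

F_att = 1/4·(g−p) = 1/4·(-6,10) = (-1.5000,2.5000)
o1: d²=481 > ρ²=48 → inactive
o2: d²=340 > ρ²=48 → inactive
o3: d²=445 > ρ²=48 → inactive
o4: d²=25 ≤ ρ²=48; F_rep = 10·(-3,-4)/25² = (-0.0480,-0.0640)
F = F_att + ΣF_rep = (-1.5480,2.4360)
p' = p + 1/10·F = (7.8452,-11.7564)

Fx=-1.5480 Fy=2.4360 x'=7.8452 y'=-11.7564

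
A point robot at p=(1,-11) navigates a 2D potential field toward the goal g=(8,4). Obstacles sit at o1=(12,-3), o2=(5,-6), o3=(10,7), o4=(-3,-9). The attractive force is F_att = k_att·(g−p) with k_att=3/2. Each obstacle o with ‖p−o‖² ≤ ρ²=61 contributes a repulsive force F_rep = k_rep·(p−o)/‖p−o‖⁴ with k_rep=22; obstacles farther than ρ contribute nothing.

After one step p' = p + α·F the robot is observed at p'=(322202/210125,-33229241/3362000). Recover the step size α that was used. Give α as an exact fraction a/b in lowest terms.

F_att = 3/2·(g−p) = 3/2·(7,15) = (10.5000,22.5000)
o1: d²=185 > ρ²=61 → inactive
o2: d²=41 ≤ ρ²=61; F_rep = 22·(-4,-5)/41² = (-0.0523,-0.0654)
o3: d²=405 > ρ²=61 → inactive
o4: d²=20 ≤ ρ²=61; F_rep = 22·(4,-2)/20² = (0.2200,-0.1100)
F = F_att + ΣF_rep = (10.6677,22.3246)
Δp = p'−p = (0.5334,1.1162); α = Δx/Fx = (112077/210125) / (448308/42025) = 1/20
check: Δy/Fy = (3752759/3362000) / (3752759/168100) = 1/20 ✓

α = 1/20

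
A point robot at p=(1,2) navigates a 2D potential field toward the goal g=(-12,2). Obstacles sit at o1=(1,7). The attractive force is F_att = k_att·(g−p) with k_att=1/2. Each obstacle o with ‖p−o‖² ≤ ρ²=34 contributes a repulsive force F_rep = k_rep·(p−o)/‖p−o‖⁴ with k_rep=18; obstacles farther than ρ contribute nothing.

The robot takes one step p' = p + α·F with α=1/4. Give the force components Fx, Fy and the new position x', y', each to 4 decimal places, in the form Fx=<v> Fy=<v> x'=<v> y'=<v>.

F_att = 1/2·(g−p) = 1/2·(-13,0) = (-6.5000,0.0000)
o1: d²=25 ≤ ρ²=34; F_rep = 18·(0,-5)/25² = (0.0000,-0.1440)
F = F_att + ΣF_rep = (-6.5000,-0.1440)
p' = p + 1/4·F = (-0.6250,1.9640)

Fx=-6.5000 Fy=-0.1440 x'=-0.6250 y'=1.9640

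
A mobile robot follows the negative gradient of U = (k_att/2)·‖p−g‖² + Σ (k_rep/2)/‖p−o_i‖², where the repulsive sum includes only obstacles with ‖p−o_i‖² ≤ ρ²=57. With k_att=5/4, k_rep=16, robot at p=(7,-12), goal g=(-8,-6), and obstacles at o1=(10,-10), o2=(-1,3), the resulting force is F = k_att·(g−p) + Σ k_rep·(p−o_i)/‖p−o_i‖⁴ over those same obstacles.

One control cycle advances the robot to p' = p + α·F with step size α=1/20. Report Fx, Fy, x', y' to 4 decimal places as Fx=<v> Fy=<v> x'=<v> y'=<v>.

Fx=-19.0340 Fy=7.3107 x'=6.0483 y'=-11.6345

F_att = 5/4·(g−p) = 5/4·(-15,6) = (-18.7500,7.5000)
o1: d²=13 ≤ ρ²=57; F_rep = 16·(-3,-2)/13² = (-0.2840,-0.1893)
o2: d²=289 > ρ²=57 → inactive
F = F_att + ΣF_rep = (-19.0340,7.3107)
p' = p + 1/20·F = (6.0483,-11.6345)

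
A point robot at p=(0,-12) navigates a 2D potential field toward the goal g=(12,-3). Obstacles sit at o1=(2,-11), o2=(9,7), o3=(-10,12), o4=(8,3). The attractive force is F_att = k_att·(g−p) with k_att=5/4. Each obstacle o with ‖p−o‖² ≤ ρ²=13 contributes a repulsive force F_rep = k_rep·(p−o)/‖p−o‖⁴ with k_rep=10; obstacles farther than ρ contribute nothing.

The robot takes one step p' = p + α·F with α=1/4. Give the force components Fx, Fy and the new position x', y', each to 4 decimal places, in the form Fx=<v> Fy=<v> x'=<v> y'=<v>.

F_att = 5/4·(g−p) = 5/4·(12,9) = (15.0000,11.2500)
o1: d²=5 ≤ ρ²=13; F_rep = 10·(-2,-1)/5² = (-0.8000,-0.4000)
o2: d²=442 > ρ²=13 → inactive
o3: d²=676 > ρ²=13 → inactive
o4: d²=289 > ρ²=13 → inactive
F = F_att + ΣF_rep = (14.2000,10.8500)
p' = p + 1/4·F = (3.5500,-9.2875)

Fx=14.2000 Fy=10.8500 x'=3.5500 y'=-9.2875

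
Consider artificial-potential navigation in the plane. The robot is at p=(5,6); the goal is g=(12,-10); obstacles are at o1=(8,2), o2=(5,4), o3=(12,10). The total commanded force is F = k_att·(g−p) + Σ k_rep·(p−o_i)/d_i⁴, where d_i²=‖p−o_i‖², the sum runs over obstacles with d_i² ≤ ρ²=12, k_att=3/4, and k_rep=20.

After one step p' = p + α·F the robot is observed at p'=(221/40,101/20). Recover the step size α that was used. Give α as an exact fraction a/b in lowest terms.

F_att = 3/4·(g−p) = 3/4·(7,-16) = (5.2500,-12.0000)
o1: d²=25 > ρ²=12 → inactive
o2: d²=4 ≤ ρ²=12; F_rep = 20·(0,2)/4² = (0.0000,2.5000)
o3: d²=65 > ρ²=12 → inactive
F = F_att + ΣF_rep = (5.2500,-9.5000)
Δp = p'−p = (0.5250,-0.9500); α = Δx/Fx = (21/40) / (21/4) = 1/10
check: Δy/Fy = (-19/20) / (-19/2) = 1/10 ✓

α = 1/10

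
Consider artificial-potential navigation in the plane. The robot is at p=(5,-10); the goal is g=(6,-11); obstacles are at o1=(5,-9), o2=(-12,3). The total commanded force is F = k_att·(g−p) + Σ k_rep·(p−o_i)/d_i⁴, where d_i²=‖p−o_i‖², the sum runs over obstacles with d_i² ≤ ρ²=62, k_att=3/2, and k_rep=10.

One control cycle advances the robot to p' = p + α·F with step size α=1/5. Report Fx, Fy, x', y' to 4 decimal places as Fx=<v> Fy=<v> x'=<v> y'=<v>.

Fx=1.5000 Fy=-11.5000 x'=5.3000 y'=-12.3000

F_att = 3/2·(g−p) = 3/2·(1,-1) = (1.5000,-1.5000)
o1: d²=1 ≤ ρ²=62; F_rep = 10·(0,-1)/1² = (0.0000,-10.0000)
o2: d²=458 > ρ²=62 → inactive
F = F_att + ΣF_rep = (1.5000,-11.5000)
p' = p + 1/5·F = (5.3000,-12.3000)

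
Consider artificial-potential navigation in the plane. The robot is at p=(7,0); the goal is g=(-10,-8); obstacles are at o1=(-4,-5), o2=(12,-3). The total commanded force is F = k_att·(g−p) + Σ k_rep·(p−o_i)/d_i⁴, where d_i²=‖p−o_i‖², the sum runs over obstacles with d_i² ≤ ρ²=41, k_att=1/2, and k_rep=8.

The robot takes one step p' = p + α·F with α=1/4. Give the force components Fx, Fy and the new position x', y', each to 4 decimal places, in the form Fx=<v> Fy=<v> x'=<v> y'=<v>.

Fx=-8.5346 Fy=-3.9792 x'=4.8663 y'=-0.9948

F_att = 1/2·(g−p) = 1/2·(-17,-8) = (-8.5000,-4.0000)
o1: d²=146 > ρ²=41 → inactive
o2: d²=34 ≤ ρ²=41; F_rep = 8·(-5,3)/34² = (-0.0346,0.0208)
F = F_att + ΣF_rep = (-8.5346,-3.9792)
p' = p + 1/4·F = (4.8663,-0.9948)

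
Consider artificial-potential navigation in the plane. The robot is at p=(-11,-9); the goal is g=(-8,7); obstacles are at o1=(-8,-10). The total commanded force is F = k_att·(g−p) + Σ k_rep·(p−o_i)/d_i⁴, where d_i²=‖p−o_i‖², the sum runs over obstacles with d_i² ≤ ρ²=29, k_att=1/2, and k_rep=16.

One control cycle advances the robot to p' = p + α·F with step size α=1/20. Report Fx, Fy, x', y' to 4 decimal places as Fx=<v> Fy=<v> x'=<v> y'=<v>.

Fx=1.0200 Fy=8.1600 x'=-10.9490 y'=-8.5920

F_att = 1/2·(g−p) = 1/2·(3,16) = (1.5000,8.0000)
o1: d²=10 ≤ ρ²=29; F_rep = 16·(-3,1)/10² = (-0.4800,0.1600)
F = F_att + ΣF_rep = (1.0200,8.1600)
p' = p + 1/20·F = (-10.9490,-8.5920)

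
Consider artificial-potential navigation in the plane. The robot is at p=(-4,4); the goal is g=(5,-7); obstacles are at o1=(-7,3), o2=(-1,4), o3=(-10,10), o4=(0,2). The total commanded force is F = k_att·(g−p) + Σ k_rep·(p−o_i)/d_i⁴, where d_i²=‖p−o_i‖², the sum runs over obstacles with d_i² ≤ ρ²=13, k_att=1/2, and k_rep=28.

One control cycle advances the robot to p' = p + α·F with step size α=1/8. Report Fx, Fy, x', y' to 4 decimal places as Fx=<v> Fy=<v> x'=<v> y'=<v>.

F_att = 1/2·(g−p) = 1/2·(9,-11) = (4.5000,-5.5000)
o1: d²=10 ≤ ρ²=13; F_rep = 28·(3,1)/10² = (0.8400,0.2800)
o2: d²=9 ≤ ρ²=13; F_rep = 28·(-3,0)/9² = (-1.0370,0.0000)
o3: d²=72 > ρ²=13 → inactive
o4: d²=20 > ρ²=13 → inactive
F = F_att + ΣF_rep = (4.3030,-5.2200)
p' = p + 1/8·F = (-3.4621,3.3475)

Fx=4.3030 Fy=-5.2200 x'=-3.4621 y'=3.3475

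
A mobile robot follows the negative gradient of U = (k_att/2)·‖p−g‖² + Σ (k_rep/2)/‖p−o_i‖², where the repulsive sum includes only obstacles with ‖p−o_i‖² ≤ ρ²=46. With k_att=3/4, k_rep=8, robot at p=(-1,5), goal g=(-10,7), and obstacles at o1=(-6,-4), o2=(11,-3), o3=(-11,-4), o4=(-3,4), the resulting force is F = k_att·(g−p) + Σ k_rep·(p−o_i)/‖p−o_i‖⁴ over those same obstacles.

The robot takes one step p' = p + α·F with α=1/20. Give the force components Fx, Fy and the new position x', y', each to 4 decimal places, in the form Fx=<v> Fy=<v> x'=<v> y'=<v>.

F_att = 3/4·(g−p) = 3/4·(-9,2) = (-6.7500,1.5000)
o1: d²=106 > ρ²=46 → inactive
o2: d²=208 > ρ²=46 → inactive
o3: d²=181 > ρ²=46 → inactive
o4: d²=5 ≤ ρ²=46; F_rep = 8·(2,1)/5² = (0.6400,0.3200)
F = F_att + ΣF_rep = (-6.1100,1.8200)
p' = p + 1/20·F = (-1.3055,5.0910)

Fx=-6.1100 Fy=1.8200 x'=-1.3055 y'=5.0910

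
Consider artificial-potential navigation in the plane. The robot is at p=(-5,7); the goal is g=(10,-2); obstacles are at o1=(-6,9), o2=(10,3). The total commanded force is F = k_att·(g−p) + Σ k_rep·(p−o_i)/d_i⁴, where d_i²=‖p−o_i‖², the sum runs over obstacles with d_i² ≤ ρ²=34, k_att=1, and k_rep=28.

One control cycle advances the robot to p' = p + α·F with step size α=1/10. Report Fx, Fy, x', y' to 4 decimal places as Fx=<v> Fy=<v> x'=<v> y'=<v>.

Fx=16.1200 Fy=-11.2400 x'=-3.3880 y'=5.8760

F_att = 1·(g−p) = 1·(15,-9) = (15.0000,-9.0000)
o1: d²=5 ≤ ρ²=34; F_rep = 28·(1,-2)/5² = (1.1200,-2.2400)
o2: d²=241 > ρ²=34 → inactive
F = F_att + ΣF_rep = (16.1200,-11.2400)
p' = p + 1/10·F = (-3.3880,5.8760)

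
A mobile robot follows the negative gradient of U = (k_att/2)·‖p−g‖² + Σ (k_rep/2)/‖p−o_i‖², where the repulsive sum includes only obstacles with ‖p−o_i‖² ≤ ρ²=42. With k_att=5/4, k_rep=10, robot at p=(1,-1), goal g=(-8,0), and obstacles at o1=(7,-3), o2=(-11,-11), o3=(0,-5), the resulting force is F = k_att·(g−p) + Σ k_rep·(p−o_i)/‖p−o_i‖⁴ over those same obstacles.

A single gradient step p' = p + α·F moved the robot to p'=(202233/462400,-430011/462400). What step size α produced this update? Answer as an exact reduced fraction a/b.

α = 1/20

F_att = 5/4·(g−p) = 5/4·(-9,1) = (-11.2500,1.2500)
o1: d²=40 ≤ ρ²=42; F_rep = 10·(-6,2)/40² = (-0.0375,0.0125)
o2: d²=244 > ρ²=42 → inactive
o3: d²=17 ≤ ρ²=42; F_rep = 10·(1,4)/17² = (0.0346,0.1384)
F = F_att + ΣF_rep = (-11.2529,1.4009)
Δp = p'−p = (-0.5626,0.0700); α = Δx/Fx = (-260167/462400) / (-260167/23120) = 1/20
check: Δy/Fy = (32389/462400) / (32389/23120) = 1/20 ✓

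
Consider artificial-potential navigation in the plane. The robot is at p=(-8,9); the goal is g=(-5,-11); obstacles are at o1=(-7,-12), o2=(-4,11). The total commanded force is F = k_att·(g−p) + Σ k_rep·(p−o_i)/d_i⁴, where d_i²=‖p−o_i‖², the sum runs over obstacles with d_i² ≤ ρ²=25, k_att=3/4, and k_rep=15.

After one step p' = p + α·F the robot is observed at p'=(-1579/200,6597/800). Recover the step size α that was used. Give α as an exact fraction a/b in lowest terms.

F_att = 3/4·(g−p) = 3/4·(3,-20) = (2.2500,-15.0000)
o1: d²=442 > ρ²=25 → inactive
o2: d²=20 ≤ ρ²=25; F_rep = 15·(-4,-2)/20² = (-0.1500,-0.0750)
F = F_att + ΣF_rep = (2.1000,-15.0750)
Δp = p'−p = (0.1050,-0.7538); α = Δx/Fx = (21/200) / (21/10) = 1/20
check: Δy/Fy = (-603/800) / (-603/40) = 1/20 ✓

α = 1/20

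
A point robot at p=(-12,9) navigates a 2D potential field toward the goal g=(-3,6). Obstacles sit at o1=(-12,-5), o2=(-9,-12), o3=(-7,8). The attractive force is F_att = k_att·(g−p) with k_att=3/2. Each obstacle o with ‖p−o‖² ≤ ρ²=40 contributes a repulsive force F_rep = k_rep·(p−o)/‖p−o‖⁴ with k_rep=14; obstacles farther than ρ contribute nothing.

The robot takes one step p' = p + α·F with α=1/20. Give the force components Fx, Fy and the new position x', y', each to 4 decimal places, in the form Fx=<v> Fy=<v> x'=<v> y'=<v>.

F_att = 3/2·(g−p) = 3/2·(9,-3) = (13.5000,-4.5000)
o1: d²=196 > ρ²=40 → inactive
o2: d²=450 > ρ²=40 → inactive
o3: d²=26 ≤ ρ²=40; F_rep = 14·(-5,1)/26² = (-0.1036,0.0207)
F = F_att + ΣF_rep = (13.3964,-4.4793)
p' = p + 1/20·F = (-11.3302,8.7760)

Fx=13.3964 Fy=-4.4793 x'=-11.3302 y'=8.7760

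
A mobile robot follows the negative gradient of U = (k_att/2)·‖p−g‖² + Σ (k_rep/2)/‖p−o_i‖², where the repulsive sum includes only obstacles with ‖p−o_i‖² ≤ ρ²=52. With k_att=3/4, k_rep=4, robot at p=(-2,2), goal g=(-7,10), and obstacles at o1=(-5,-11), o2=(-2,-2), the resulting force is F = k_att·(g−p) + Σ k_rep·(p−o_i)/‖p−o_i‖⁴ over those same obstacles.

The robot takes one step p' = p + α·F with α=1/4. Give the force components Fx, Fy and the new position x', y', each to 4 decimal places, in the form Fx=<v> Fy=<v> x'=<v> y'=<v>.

Fx=-3.7500 Fy=6.0625 x'=-2.9375 y'=3.5156

F_att = 3/4·(g−p) = 3/4·(-5,8) = (-3.7500,6.0000)
o1: d²=178 > ρ²=52 → inactive
o2: d²=16 ≤ ρ²=52; F_rep = 4·(0,4)/16² = (0.0000,0.0625)
F = F_att + ΣF_rep = (-3.7500,6.0625)
p' = p + 1/4·F = (-2.9375,3.5156)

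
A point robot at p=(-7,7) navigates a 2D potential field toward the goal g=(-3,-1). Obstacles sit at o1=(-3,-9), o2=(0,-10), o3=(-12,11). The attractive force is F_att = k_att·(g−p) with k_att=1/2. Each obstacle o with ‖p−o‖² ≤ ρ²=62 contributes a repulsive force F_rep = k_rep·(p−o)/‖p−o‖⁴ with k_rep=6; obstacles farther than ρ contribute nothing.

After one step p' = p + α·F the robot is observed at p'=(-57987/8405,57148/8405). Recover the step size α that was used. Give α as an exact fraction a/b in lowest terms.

α = 1/20

F_att = 1/2·(g−p) = 1/2·(4,-8) = (2.0000,-4.0000)
o1: d²=272 > ρ²=62 → inactive
o2: d²=338 > ρ²=62 → inactive
o3: d²=41 ≤ ρ²=62; F_rep = 6·(5,-4)/41² = (0.0178,-0.0143)
F = F_att + ΣF_rep = (2.0178,-4.0143)
Δp = p'−p = (0.1009,-0.2007); α = Δx/Fx = (848/8405) / (3392/1681) = 1/20
check: Δy/Fy = (-1687/8405) / (-6748/1681) = 1/20 ✓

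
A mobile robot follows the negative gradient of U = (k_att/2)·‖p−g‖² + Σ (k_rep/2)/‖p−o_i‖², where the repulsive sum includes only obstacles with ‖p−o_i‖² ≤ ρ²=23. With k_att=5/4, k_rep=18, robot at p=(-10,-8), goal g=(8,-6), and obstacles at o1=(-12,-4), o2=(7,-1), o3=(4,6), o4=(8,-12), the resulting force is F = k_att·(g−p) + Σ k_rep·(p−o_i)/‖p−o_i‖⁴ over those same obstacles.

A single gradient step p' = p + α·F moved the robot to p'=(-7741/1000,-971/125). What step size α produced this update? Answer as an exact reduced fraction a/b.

F_att = 5/4·(g−p) = 5/4·(18,2) = (22.5000,2.5000)
o1: d²=20 ≤ ρ²=23; F_rep = 18·(2,-4)/20² = (0.0900,-0.1800)
o2: d²=338 > ρ²=23 → inactive
o3: d²=392 > ρ²=23 → inactive
o4: d²=340 > ρ²=23 → inactive
F = F_att + ΣF_rep = (22.5900,2.3200)
Δp = p'−p = (2.2590,0.2320); α = Δx/Fx = (2259/1000) / (2259/100) = 1/10
check: Δy/Fy = (29/125) / (58/25) = 1/10 ✓

α = 1/10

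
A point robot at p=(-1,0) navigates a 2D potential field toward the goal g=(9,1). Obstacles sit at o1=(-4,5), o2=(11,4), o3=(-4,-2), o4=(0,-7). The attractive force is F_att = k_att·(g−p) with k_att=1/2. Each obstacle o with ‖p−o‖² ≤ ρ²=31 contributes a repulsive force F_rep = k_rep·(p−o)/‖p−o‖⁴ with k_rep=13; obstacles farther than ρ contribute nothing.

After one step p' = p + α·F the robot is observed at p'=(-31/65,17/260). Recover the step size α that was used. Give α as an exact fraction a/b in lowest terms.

F_att = 1/2·(g−p) = 1/2·(10,1) = (5.0000,0.5000)
o1: d²=34 > ρ²=31 → inactive
o2: d²=160 > ρ²=31 → inactive
o3: d²=13 ≤ ρ²=31; F_rep = 13·(3,2)/13² = (0.2308,0.1538)
o4: d²=50 > ρ²=31 → inactive
F = F_att + ΣF_rep = (5.2308,0.6538)
Δp = p'−p = (0.5231,0.0654); α = Δx/Fx = (34/65) / (68/13) = 1/10
check: Δy/Fy = (17/260) / (17/26) = 1/10 ✓

α = 1/10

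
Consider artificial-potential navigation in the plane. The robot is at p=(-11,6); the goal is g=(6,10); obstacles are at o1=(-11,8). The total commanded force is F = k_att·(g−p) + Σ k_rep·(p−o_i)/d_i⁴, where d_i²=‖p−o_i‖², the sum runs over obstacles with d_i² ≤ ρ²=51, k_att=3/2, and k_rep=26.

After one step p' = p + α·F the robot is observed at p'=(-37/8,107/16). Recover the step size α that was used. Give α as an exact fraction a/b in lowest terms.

α = 1/4

F_att = 3/2·(g−p) = 3/2·(17,4) = (25.5000,6.0000)
o1: d²=4 ≤ ρ²=51; F_rep = 26·(0,-2)/4² = (0.0000,-3.2500)
F = F_att + ΣF_rep = (25.5000,2.7500)
Δp = p'−p = (6.3750,0.6875); α = Δx/Fx = (51/8) / (51/2) = 1/4
check: Δy/Fy = (11/16) / (11/4) = 1/4 ✓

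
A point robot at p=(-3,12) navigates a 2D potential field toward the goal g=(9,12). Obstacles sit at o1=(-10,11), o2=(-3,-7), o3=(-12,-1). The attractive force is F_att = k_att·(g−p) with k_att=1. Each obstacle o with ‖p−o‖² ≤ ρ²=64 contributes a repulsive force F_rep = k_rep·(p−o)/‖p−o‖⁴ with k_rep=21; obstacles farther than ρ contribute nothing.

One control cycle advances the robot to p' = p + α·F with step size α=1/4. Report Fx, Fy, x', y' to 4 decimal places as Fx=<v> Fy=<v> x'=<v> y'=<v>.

F_att = 1·(g−p) = 1·(12,0) = (12.0000,0.0000)
o1: d²=50 ≤ ρ²=64; F_rep = 21·(7,1)/50² = (0.0588,0.0084)
o2: d²=361 > ρ²=64 → inactive
o3: d²=250 > ρ²=64 → inactive
F = F_att + ΣF_rep = (12.0588,0.0084)
p' = p + 1/4·F = (0.0147,12.0021)

Fx=12.0588 Fy=0.0084 x'=0.0147 y'=12.0021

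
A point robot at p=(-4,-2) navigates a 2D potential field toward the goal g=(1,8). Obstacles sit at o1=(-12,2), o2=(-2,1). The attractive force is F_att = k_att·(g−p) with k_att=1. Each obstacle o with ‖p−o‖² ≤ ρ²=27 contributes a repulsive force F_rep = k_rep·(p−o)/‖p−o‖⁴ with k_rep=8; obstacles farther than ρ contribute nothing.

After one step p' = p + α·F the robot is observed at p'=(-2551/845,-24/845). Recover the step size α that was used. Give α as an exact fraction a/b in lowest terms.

F_att = 1·(g−p) = 1·(5,10) = (5.0000,10.0000)
o1: d²=80 > ρ²=27 → inactive
o2: d²=13 ≤ ρ²=27; F_rep = 8·(-2,-3)/13² = (-0.0947,-0.1420)
F = F_att + ΣF_rep = (4.9053,9.8580)
Δp = p'−p = (0.9811,1.9716); α = Δx/Fx = (829/845) / (829/169) = 1/5
check: Δy/Fy = (1666/845) / (1666/169) = 1/5 ✓

α = 1/5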